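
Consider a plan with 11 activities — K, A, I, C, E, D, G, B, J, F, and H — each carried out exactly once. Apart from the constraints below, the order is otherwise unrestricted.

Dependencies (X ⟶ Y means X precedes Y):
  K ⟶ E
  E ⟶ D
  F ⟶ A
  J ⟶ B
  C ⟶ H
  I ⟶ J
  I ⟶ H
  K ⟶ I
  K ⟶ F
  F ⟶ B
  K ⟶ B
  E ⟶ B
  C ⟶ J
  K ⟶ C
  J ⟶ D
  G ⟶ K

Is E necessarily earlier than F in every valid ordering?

No chain of constraints connects E to F in either direction.
So E can come before F or after — it is not forced.

No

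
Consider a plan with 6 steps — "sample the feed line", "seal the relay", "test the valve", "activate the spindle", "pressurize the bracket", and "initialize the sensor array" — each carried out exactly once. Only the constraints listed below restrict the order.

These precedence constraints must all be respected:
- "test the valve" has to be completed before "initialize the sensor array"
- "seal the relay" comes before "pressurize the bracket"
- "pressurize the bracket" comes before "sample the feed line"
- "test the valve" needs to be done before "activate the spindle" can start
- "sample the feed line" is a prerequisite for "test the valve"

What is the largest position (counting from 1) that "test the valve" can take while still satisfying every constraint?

The steps that are forced after "test the valve", directly or by a chain of constraints, are "activate the spindle", "initialize the sensor array". That's 2 steps.
With 2 mandatory successors out of 6 steps total, the latest slot for "test the valve" is 6−2 = 4, and it's reachable by doing all non-successors before "test the valve".

4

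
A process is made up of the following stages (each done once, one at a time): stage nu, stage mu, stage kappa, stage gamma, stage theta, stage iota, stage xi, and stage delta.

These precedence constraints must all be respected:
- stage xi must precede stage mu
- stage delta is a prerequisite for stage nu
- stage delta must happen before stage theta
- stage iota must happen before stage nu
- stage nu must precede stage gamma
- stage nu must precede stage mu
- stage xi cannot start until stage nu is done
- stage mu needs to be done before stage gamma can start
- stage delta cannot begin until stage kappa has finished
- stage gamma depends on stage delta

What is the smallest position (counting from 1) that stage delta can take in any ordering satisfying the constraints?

Working backwards through the constraints from stage delta, its only required predecessor is stage kappa.
So at minimum 1 stage comes before stage delta, putting stage delta no earlier than position 2. That position is achievable by scheduling exactly that predecessor first.

2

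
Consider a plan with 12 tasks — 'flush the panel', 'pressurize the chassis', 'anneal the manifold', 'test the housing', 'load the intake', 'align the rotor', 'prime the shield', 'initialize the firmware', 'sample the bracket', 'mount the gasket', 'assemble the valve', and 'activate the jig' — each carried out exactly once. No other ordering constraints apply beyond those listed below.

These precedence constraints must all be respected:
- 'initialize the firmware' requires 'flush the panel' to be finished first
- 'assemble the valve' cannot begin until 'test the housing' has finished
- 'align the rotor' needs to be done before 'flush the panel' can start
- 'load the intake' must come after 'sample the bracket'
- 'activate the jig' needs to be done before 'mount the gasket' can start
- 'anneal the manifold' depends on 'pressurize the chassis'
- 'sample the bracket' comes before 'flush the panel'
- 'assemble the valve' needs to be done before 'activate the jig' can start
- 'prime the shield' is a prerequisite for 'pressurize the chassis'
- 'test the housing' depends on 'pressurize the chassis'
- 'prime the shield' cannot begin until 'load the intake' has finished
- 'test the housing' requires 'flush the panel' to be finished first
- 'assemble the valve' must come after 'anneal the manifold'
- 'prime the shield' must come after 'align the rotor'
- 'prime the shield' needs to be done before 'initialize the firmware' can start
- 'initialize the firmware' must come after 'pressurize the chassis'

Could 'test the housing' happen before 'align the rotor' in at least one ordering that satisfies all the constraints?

The constraints give a chain 'align the rotor' → 'flush the panel' → 'test the housing', which forces 'align the rotor' before 'test the housing'.
So no valid ordering can have 'test the housing' before 'align the rotor'.

No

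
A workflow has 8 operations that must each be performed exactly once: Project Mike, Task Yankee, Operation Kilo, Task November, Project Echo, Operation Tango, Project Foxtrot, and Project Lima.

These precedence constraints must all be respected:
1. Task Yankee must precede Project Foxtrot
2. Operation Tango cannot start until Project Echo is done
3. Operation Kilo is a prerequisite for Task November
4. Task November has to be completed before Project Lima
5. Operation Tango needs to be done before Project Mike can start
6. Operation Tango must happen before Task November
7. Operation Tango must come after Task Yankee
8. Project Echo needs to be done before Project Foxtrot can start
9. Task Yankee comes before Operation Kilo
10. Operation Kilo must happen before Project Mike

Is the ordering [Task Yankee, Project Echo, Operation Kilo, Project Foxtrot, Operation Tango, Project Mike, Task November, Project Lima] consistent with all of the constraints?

Checking each listed constraint against this order: for instance, Operation Kilo is in position 3 and Task November in position 7, so that constraint holds — and the remaining constraints check out the same way.

Yes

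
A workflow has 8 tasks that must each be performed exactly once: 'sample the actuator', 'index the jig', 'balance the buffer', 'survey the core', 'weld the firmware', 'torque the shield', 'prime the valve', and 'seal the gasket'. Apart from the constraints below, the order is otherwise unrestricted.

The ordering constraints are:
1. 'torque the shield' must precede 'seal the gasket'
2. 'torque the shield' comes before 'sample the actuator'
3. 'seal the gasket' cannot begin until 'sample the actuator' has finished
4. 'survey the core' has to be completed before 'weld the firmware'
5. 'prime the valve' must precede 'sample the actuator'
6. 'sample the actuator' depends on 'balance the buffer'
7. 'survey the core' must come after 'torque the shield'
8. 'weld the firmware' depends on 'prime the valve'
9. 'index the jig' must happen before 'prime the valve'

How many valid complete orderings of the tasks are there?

The tasks with no prerequisites are 'index the jig', 'balance the buffer', 'torque the shield'; any of them can be placed first.
Systematically extending each partial ordering one task at a time and counting, there are 132 complete orderings.

132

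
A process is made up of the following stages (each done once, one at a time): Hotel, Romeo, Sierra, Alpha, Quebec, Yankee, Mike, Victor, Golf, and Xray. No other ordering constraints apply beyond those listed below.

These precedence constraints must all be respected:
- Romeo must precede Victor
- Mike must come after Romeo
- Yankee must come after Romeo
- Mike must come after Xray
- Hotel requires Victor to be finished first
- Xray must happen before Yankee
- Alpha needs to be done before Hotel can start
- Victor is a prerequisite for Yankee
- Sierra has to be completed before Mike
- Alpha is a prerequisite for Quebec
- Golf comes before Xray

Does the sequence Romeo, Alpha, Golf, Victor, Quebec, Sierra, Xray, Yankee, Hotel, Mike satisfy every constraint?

Every stated constraint is respected: Romeo sits at position 1, ahead of Mike at position 10, and each of the other listed pairs likewise has the predecessor earlier in the sequence.

Yes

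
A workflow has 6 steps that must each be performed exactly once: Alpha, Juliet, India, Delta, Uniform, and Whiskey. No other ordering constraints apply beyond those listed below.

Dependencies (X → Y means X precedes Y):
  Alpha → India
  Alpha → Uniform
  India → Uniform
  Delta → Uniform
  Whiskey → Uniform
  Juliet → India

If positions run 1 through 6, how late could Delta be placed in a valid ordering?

Following the constraints forward from Delta, its only required successor is Uniform.
So at least 1 step follows Delta, putting Delta no later than position 5. That position is achievable by scheduling everything else first.

5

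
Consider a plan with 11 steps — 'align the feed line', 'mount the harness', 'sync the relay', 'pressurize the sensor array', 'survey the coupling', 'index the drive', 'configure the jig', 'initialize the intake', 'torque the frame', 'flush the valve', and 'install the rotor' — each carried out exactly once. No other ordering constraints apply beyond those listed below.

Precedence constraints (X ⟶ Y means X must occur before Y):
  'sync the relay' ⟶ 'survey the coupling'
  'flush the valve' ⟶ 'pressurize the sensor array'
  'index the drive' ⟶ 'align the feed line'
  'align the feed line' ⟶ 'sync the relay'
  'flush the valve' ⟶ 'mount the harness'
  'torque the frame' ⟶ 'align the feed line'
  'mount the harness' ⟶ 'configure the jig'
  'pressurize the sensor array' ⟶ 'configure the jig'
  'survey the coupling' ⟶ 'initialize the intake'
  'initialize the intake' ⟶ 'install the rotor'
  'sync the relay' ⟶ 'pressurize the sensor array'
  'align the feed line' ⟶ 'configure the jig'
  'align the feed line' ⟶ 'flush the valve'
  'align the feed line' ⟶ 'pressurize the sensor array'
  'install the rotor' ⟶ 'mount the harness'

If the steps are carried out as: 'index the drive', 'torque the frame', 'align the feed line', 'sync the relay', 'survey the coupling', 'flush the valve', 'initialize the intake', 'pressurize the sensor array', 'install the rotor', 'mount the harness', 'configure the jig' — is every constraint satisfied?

Going through the constraints one by one, each required predecessor appears earlier in the sequence than its dependent — e.g. 'align the feed line' (position 3) is before 'configure the jig' (position 11), as required.

Yes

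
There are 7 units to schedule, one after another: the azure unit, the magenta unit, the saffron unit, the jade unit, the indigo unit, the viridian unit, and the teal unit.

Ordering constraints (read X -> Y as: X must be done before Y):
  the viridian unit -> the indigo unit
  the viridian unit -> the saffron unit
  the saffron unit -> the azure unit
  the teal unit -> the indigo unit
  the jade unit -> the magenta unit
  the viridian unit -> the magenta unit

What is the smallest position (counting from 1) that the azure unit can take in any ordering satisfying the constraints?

Every unit that must precede the azure unit has to come before it. Tracing all chains that end at the azure unit, those units are: the saffron unit, the viridian unit — 2 in total.
With 2 mandatory predecessors, the earliest the azure unit can sit is position 2+1 = 3, and placing just those 2 first achieves it.

3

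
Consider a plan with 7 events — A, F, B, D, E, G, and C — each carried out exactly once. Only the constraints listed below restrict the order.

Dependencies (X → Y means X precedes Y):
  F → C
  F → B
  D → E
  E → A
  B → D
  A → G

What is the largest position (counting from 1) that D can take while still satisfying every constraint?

4

Following every chain forward from D, the events that must come later are A, E, G — 3 of them.
So at least 3 events follow D, putting D no later than position 4. That position is achievable by scheduling everything else first.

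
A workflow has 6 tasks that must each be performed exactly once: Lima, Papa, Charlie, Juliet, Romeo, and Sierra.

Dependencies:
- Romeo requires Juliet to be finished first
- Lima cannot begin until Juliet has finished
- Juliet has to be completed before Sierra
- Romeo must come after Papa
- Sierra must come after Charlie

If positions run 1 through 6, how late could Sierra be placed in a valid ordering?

6

Sierra has no required successors, so nothing stops it from going last (position 6).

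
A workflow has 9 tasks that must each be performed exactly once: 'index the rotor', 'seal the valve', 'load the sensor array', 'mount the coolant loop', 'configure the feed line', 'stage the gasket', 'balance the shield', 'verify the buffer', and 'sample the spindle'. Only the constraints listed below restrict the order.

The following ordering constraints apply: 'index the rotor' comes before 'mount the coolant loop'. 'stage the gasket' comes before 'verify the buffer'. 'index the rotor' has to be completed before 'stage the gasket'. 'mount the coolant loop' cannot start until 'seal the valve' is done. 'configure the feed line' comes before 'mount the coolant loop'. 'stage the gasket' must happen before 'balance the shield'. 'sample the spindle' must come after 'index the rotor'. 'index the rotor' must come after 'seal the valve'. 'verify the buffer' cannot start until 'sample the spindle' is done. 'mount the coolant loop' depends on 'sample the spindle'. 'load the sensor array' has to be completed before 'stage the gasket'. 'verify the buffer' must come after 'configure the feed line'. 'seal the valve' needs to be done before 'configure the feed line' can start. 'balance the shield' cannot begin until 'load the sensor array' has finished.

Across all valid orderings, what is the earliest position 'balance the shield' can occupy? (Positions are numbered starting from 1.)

Every task that must precede 'balance the shield' has to come before it. Tracing all chains that end at 'balance the shield', those tasks are: 'index the rotor', 'seal the valve', 'load the sensor array', 'stage the gasket' — 4 in total.
So at minimum 4 tasks come before 'balance the shield', putting 'balance the shield' no earlier than position 5. That position is achievable by scheduling exactly those predecessors first.

5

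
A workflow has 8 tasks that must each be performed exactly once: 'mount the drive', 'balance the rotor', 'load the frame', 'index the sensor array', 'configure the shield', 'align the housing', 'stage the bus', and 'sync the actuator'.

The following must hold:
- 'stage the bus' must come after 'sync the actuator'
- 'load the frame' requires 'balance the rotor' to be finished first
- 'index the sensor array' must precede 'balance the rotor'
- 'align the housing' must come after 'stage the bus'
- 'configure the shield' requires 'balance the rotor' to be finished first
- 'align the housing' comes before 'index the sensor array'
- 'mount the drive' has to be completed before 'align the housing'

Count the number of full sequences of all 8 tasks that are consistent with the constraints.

The tasks with no prerequisites are 'mount the drive', 'sync the actuator'; any of them can be placed first.
Systematically extending each partial ordering one task at a time and counting, there are 6 complete orderings.

6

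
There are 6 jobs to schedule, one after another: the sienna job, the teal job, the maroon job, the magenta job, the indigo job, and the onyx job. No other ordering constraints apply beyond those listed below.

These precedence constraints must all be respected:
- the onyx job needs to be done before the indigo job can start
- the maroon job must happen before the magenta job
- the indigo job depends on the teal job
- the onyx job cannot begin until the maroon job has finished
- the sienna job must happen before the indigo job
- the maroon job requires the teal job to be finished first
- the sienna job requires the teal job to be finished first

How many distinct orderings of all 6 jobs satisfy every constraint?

11

Only the teal job has no prerequisites, so it must go first.
Enumerating by repeatedly choosing an available job (one whose prerequisites are all placed) gives 11 distinct complete orderings.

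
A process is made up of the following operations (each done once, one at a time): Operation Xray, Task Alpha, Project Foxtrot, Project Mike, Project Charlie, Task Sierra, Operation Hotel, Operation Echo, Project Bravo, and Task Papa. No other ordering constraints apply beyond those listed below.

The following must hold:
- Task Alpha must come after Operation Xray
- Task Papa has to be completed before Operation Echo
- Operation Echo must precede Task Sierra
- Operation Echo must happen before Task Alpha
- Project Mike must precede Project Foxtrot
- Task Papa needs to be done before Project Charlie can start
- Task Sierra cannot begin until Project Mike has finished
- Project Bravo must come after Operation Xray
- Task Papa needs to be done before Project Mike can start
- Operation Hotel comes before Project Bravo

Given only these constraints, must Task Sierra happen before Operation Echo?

No

In fact the dependencies run the other way: Operation Echo → Task Sierra.
So Task Sierra never precedes Operation Echo.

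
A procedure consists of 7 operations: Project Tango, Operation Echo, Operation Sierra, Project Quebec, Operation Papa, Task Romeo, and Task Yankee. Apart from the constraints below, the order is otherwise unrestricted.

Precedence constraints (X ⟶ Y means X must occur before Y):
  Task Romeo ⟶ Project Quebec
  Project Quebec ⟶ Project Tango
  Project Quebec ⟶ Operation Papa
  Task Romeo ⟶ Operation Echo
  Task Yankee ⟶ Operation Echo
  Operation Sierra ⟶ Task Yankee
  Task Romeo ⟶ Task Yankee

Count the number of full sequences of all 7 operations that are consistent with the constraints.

60

The operations with no prerequisites are Operation Sierra, Task Romeo; any of them can be placed first.
Systematically extending each partial ordering one operation at a time and counting, there are 60 complete orderings.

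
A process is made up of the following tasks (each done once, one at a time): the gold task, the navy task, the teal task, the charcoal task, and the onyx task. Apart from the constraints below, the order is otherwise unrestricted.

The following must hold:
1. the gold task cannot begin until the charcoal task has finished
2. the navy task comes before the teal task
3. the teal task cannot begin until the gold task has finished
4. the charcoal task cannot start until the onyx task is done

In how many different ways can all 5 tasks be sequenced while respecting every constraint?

2 tasks have no prerequisites (the navy task, the onyx task), so any of them could come first.
Counting all ways to extend the partial order to a total order gives 4.

4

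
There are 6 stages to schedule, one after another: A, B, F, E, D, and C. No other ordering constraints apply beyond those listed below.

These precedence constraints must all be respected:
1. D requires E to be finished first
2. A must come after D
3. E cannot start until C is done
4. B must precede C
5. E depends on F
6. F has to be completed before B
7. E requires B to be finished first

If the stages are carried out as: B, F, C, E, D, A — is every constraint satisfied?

No

In the proposed order, B appears before F.
But one of the constraints requires F before B, so this ordering violates it.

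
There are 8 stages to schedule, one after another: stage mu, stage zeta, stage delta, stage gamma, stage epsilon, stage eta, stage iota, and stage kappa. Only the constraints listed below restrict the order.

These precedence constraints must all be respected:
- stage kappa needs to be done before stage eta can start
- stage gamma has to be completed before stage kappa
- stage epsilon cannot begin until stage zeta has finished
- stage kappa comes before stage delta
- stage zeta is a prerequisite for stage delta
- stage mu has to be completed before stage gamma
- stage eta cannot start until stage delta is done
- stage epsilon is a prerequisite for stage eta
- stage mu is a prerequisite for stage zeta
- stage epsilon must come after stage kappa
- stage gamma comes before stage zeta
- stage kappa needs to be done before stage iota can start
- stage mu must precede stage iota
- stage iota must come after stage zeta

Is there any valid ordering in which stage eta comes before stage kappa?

No

The constraints give a chain stage kappa → stage eta, which forces stage kappa before stage eta.
Hence stage eta can never be scheduled before stage kappa.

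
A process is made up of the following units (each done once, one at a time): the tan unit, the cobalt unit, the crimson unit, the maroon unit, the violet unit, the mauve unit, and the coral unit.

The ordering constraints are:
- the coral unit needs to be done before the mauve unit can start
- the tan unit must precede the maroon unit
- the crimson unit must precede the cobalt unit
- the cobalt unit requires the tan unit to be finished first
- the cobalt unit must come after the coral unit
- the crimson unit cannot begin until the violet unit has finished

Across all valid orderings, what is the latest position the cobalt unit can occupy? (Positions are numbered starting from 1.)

No constraint forces any unit after the cobalt unit, so it can be placed last, in position 7.

7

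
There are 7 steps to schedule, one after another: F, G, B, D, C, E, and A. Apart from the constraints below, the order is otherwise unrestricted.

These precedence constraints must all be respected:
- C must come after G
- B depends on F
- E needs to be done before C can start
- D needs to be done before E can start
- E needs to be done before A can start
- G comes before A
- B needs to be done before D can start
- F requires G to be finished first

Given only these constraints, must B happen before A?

Tracing the constraints gives a chain: B → D → E → A.
So B must precede A in any valid ordering.

Yes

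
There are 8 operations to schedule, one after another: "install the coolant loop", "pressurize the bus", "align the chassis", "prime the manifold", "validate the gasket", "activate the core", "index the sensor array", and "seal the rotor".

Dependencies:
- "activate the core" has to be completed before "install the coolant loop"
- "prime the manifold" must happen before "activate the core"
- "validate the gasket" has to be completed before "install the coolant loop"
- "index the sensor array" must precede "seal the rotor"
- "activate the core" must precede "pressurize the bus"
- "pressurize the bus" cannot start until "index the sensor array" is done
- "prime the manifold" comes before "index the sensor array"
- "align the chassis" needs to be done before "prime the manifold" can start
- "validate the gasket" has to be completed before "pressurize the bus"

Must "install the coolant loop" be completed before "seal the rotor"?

No chain of constraints connects "install the coolant loop" to "seal the rotor" in either direction.
A valid ordering placing "seal the rotor" before "install the coolant loop" exists, so the answer is no.

No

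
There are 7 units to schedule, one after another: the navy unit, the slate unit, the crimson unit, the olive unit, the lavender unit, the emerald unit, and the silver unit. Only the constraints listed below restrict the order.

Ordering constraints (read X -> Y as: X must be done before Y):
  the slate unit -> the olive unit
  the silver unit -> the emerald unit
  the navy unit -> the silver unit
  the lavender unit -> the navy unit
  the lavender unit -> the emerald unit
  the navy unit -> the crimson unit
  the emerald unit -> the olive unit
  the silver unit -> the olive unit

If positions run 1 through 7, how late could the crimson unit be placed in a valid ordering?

7

The crimson unit has no required successors, so nothing stops it from going last (position 7).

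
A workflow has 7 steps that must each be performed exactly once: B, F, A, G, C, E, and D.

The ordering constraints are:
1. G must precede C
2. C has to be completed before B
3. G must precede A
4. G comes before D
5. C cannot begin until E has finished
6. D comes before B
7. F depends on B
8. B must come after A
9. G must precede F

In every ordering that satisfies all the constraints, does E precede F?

Yes

There is a constraint chain E → C → B → F.
So E must precede F in any valid ordering.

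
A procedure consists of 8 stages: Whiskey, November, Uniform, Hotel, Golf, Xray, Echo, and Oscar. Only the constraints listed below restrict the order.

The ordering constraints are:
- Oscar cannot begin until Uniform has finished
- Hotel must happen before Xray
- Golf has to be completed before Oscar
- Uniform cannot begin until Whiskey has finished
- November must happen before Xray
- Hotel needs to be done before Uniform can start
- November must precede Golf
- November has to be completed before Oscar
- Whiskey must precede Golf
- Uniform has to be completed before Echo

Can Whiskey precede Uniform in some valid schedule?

Every valid ordering already has Whiskey before Uniform (the constraints require it), so in particular at least one does.

Yes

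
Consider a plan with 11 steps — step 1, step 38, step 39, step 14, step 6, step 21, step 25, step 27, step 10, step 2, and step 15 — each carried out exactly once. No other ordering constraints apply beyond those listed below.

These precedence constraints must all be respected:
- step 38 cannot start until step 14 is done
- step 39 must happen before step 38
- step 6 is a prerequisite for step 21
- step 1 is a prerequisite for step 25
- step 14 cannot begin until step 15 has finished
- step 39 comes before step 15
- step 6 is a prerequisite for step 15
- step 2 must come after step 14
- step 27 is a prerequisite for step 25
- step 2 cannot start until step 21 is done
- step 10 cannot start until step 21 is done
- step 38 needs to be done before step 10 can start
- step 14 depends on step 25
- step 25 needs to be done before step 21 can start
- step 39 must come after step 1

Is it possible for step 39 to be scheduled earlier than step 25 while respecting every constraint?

The constraints leave step 39 and step 25 unordered relative to each other; nothing requires step 25 earlier.
So a valid ordering placing step 39 earlier than step 25 exists.

Yes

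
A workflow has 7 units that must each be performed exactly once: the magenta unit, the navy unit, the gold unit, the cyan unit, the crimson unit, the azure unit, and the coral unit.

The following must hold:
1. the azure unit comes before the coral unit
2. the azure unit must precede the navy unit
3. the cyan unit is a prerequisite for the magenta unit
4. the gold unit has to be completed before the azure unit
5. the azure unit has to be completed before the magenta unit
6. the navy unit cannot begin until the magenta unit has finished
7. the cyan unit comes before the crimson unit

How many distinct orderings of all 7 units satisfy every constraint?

The units with no prerequisites are the gold unit, the cyan unit; any of them can be placed first.
Systematically extending each partial ordering one unit at a time and counting, there are 48 complete orderings.

48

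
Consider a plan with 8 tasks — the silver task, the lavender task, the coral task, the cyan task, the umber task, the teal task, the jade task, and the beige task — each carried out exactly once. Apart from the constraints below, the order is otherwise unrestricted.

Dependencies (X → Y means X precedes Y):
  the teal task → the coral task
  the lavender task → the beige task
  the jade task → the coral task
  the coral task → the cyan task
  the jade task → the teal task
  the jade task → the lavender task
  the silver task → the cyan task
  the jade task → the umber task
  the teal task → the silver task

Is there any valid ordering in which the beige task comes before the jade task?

There is a dependency chain the jade task → the lavender task → the beige task, so the beige task always comes after the jade task.
So no valid ordering can have the beige task before the jade task.

No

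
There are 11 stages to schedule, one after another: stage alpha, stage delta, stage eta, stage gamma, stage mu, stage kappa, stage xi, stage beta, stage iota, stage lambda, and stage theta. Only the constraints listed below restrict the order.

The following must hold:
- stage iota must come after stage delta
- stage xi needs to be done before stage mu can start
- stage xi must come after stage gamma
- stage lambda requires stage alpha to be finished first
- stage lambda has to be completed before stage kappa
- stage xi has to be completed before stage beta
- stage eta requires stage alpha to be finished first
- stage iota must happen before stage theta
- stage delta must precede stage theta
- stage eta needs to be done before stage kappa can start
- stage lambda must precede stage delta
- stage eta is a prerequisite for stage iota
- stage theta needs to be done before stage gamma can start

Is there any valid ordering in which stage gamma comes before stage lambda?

Following stage lambda → stage delta → stage theta → stage gamma, stage lambda must precede stage gamma in every valid ordering.
So no valid ordering can have stage gamma before stage lambda.

No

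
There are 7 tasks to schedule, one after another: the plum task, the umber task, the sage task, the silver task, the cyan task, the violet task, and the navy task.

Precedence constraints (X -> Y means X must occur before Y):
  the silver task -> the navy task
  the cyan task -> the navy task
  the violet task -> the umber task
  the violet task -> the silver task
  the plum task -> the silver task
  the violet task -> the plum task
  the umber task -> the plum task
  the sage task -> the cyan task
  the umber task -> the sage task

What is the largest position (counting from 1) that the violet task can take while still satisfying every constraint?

The tasks that are forced after the violet task, directly or by a chain of constraints, are the plum task, the umber task, the sage task, the silver task, the cyan task, the navy task. That's 6 tasks.
With 6 mandatory successors out of 7 tasks total, the latest slot for the violet task is 7−6 = 1, and it's reachable by doing all non-successors before the violet task.

1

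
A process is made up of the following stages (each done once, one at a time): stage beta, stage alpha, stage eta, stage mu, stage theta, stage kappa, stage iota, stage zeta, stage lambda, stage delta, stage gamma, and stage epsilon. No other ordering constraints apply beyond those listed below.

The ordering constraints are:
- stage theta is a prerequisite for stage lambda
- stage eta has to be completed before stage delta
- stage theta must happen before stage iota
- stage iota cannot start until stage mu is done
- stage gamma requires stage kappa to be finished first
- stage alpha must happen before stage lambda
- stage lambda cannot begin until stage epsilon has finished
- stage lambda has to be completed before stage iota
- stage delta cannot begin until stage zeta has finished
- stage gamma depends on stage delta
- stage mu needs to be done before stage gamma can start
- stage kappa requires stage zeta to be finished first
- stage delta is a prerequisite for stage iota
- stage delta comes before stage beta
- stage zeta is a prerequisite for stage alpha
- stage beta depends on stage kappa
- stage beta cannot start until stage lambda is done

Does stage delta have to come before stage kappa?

No

Nothing in the constraints links stage delta and stage kappa; they are unordered relative to each other.
So stage delta can come before stage kappa or after — it is not forced.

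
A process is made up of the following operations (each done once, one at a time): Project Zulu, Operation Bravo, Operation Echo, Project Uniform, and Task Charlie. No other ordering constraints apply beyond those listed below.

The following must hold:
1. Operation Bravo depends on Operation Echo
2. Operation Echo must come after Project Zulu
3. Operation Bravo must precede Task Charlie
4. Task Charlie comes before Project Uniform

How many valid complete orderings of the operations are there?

1

Project Zulu is the only operation with nothing required before it, so every ordering starts there.
Continuing from there, at each step only one operation has all its prerequisites placed, so the ordering is fully determined — there is exactly 1.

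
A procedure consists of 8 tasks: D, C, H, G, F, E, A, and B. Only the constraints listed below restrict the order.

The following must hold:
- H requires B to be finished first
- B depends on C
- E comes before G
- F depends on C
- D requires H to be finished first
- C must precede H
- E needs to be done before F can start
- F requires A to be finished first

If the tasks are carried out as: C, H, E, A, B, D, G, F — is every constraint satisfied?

No

Here B comes after H.
That contradicts the constraint that B must precede H.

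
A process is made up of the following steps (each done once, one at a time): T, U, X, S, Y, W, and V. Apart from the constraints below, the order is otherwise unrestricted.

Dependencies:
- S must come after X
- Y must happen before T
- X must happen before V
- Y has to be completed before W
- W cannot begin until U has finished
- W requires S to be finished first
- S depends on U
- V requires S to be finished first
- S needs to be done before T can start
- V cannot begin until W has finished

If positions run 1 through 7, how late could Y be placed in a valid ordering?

Every step that must follow Y has to come after it. Tracing all chains starting from Y, those steps are: T, W, V — 3 in total.
With 3 mandatory successors out of 7 steps total, the latest slot for Y is 7−3 = 4, and it's reachable by doing all non-successors before Y.

4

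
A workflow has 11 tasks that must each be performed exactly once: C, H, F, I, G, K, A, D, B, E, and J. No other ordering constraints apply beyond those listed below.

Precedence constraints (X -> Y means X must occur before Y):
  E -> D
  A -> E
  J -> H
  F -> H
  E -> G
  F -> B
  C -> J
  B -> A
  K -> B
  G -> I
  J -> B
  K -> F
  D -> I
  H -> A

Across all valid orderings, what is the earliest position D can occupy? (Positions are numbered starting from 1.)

The tasks that are forced before D, directly or transitively, are C, H, F, K, A, B, E, J. That's 8 tasks.
So at minimum 8 tasks come before D, putting D no earlier than position 9. That position is achievable by scheduling exactly those predecessors first.

9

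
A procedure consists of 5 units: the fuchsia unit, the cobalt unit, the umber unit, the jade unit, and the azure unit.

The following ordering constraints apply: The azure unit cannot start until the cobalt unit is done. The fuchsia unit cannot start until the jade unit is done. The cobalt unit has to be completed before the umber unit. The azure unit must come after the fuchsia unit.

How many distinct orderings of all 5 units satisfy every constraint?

9

2 units have no prerequisites (the cobalt unit, the jade unit), so any of them could come first.
Systematically extending each partial ordering one unit at a time and counting, there are 9 complete orderings.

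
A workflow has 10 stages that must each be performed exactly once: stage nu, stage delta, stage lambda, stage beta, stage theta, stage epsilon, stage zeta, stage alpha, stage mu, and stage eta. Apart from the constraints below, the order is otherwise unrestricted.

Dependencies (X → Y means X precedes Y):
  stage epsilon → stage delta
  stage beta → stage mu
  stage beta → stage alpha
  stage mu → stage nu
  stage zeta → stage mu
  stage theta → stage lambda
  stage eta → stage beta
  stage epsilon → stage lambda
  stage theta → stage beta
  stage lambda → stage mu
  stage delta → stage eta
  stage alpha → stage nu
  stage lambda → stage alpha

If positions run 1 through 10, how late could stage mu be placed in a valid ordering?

9

Following the constraints forward from stage mu, its only required successor is stage nu.
With 1 mandatory successor out of 10 stages total, the latest slot for stage mu is 10−1 = 9, and it's reachable by doing all non-successors before stage mu.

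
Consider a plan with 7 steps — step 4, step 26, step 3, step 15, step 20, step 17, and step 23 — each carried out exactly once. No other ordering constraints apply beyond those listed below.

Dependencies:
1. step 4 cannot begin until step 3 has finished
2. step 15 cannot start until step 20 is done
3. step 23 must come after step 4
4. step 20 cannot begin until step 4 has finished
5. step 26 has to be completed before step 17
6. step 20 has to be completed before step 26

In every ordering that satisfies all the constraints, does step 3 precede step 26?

There is a constraint chain step 3 → step 4 → step 20 → step 26.
So step 3 must precede step 26 in any valid ordering.

Yes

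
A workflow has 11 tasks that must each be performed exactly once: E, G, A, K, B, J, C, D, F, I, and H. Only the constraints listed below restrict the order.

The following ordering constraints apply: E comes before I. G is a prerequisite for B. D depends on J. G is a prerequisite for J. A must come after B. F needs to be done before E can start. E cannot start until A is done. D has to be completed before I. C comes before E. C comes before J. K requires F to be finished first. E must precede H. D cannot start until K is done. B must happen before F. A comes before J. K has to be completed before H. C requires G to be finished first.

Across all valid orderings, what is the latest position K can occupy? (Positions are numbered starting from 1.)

The tasks that are forced after K, directly or by a chain of constraints, are D, I, H. That's 3 tasks.
With 3 mandatory successors out of 11 tasks total, the latest slot for K is 11−3 = 8, and it's reachable by doing all non-successors before K.

8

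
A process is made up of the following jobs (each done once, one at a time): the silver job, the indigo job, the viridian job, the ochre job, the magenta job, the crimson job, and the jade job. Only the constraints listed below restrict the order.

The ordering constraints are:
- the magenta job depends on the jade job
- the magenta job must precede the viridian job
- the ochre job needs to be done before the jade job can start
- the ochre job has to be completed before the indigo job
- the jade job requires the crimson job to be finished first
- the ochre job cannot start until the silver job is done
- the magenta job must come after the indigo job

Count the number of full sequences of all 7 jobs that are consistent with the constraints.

7

2 jobs have no prerequisites (the silver job, the crimson job), so any of them could come first.
Enumerating by repeatedly choosing an available job (one whose prerequisites are all placed) gives 7 distinct complete orderings.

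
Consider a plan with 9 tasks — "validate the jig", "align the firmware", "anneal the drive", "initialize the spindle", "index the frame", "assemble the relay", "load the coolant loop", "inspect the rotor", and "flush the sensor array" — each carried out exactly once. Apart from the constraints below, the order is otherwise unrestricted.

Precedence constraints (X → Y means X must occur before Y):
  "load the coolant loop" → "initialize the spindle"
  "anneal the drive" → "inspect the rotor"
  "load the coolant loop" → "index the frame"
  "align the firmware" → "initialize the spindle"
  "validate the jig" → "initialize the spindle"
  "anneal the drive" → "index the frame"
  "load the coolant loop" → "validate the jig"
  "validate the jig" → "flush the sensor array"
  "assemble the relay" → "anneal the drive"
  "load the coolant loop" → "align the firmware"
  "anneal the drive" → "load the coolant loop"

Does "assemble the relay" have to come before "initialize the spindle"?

Yes

Chaining the stated constraints: "assemble the relay" → "anneal the drive" → "load the coolant loop" → "initialize the spindle".
Hence "assemble the relay" necessarily comes before "initialize the spindle".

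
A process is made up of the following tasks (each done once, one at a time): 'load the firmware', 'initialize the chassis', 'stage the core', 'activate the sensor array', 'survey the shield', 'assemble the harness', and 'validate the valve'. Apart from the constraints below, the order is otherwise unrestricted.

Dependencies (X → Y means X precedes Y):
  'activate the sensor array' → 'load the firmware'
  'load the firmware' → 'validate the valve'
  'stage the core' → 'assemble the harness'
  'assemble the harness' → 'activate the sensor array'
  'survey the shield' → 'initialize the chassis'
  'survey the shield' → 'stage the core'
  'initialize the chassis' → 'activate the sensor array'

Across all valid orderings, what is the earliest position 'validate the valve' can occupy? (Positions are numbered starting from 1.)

The tasks that are forced before 'validate the valve', directly or transitively, are 'load the firmware', 'initialize the chassis', 'stage the core', 'activate the sensor array', 'survey the shield', 'assemble the harness'. That's 6 tasks.
With 6 mandatory predecessors, the earliest 'validate the valve' can sit is position 6+1 = 7, and placing just those 6 first achieves it.

7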